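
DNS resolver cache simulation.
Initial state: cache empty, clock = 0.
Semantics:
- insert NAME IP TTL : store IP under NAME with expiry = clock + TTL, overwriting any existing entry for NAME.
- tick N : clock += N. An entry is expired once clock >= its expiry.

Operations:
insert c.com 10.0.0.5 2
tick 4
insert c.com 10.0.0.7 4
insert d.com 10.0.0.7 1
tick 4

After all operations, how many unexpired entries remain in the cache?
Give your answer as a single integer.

Op 1: insert c.com -> 10.0.0.5 (expiry=0+2=2). clock=0
Op 2: tick 4 -> clock=4. purged={c.com}
Op 3: insert c.com -> 10.0.0.7 (expiry=4+4=8). clock=4
Op 4: insert d.com -> 10.0.0.7 (expiry=4+1=5). clock=4
Op 5: tick 4 -> clock=8. purged={c.com,d.com}
Final cache (unexpired): {} -> size=0

Answer: 0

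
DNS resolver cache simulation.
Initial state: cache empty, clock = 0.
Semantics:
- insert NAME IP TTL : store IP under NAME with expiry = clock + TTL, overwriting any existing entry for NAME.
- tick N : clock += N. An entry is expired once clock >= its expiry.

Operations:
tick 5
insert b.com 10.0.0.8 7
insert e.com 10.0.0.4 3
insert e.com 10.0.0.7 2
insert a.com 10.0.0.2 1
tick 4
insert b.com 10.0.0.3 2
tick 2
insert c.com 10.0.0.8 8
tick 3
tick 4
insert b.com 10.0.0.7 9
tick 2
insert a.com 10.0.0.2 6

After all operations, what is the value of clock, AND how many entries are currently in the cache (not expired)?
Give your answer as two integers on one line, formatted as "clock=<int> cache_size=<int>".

Answer: clock=20 cache_size=2

Derivation:
Op 1: tick 5 -> clock=5.
Op 2: insert b.com -> 10.0.0.8 (expiry=5+7=12). clock=5
Op 3: insert e.com -> 10.0.0.4 (expiry=5+3=8). clock=5
Op 4: insert e.com -> 10.0.0.7 (expiry=5+2=7). clock=5
Op 5: insert a.com -> 10.0.0.2 (expiry=5+1=6). clock=5
Op 6: tick 4 -> clock=9. purged={a.com,e.com}
Op 7: insert b.com -> 10.0.0.3 (expiry=9+2=11). clock=9
Op 8: tick 2 -> clock=11. purged={b.com}
Op 9: insert c.com -> 10.0.0.8 (expiry=11+8=19). clock=11
Op 10: tick 3 -> clock=14.
Op 11: tick 4 -> clock=18.
Op 12: insert b.com -> 10.0.0.7 (expiry=18+9=27). clock=18
Op 13: tick 2 -> clock=20. purged={c.com}
Op 14: insert a.com -> 10.0.0.2 (expiry=20+6=26). clock=20
Final clock = 20
Final cache (unexpired): {a.com,b.com} -> size=2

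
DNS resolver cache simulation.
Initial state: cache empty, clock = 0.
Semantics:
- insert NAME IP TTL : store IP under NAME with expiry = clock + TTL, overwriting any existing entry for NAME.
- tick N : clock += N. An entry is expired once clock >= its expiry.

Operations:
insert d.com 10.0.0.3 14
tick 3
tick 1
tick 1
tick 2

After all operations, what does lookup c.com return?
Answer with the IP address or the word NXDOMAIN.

Answer: NXDOMAIN

Derivation:
Op 1: insert d.com -> 10.0.0.3 (expiry=0+14=14). clock=0
Op 2: tick 3 -> clock=3.
Op 3: tick 1 -> clock=4.
Op 4: tick 1 -> clock=5.
Op 5: tick 2 -> clock=7.
lookup c.com: not in cache (expired or never inserted)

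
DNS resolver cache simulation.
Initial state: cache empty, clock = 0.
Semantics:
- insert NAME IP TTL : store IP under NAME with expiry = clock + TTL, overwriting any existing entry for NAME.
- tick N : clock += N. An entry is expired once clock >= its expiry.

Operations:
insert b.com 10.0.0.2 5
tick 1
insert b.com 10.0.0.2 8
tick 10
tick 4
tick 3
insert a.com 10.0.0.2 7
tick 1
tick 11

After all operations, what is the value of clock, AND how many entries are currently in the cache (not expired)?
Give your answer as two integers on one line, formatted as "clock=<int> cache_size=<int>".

Op 1: insert b.com -> 10.0.0.2 (expiry=0+5=5). clock=0
Op 2: tick 1 -> clock=1.
Op 3: insert b.com -> 10.0.0.2 (expiry=1+8=9). clock=1
Op 4: tick 10 -> clock=11. purged={b.com}
Op 5: tick 4 -> clock=15.
Op 6: tick 3 -> clock=18.
Op 7: insert a.com -> 10.0.0.2 (expiry=18+7=25). clock=18
Op 8: tick 1 -> clock=19.
Op 9: tick 11 -> clock=30. purged={a.com}
Final clock = 30
Final cache (unexpired): {} -> size=0

Answer: clock=30 cache_size=0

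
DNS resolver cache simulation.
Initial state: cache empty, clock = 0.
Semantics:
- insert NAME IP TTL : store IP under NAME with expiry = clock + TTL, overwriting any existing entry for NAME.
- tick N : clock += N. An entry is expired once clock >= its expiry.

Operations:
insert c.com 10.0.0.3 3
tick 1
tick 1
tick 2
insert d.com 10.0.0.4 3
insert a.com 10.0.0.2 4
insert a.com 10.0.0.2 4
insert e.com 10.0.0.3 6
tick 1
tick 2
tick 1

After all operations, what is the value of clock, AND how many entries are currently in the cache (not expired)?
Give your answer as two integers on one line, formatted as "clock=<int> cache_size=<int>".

Answer: clock=8 cache_size=1

Derivation:
Op 1: insert c.com -> 10.0.0.3 (expiry=0+3=3). clock=0
Op 2: tick 1 -> clock=1.
Op 3: tick 1 -> clock=2.
Op 4: tick 2 -> clock=4. purged={c.com}
Op 5: insert d.com -> 10.0.0.4 (expiry=4+3=7). clock=4
Op 6: insert a.com -> 10.0.0.2 (expiry=4+4=8). clock=4
Op 7: insert a.com -> 10.0.0.2 (expiry=4+4=8). clock=4
Op 8: insert e.com -> 10.0.0.3 (expiry=4+6=10). clock=4
Op 9: tick 1 -> clock=5.
Op 10: tick 2 -> clock=7. purged={d.com}
Op 11: tick 1 -> clock=8. purged={a.com}
Final clock = 8
Final cache (unexpired): {e.com} -> size=1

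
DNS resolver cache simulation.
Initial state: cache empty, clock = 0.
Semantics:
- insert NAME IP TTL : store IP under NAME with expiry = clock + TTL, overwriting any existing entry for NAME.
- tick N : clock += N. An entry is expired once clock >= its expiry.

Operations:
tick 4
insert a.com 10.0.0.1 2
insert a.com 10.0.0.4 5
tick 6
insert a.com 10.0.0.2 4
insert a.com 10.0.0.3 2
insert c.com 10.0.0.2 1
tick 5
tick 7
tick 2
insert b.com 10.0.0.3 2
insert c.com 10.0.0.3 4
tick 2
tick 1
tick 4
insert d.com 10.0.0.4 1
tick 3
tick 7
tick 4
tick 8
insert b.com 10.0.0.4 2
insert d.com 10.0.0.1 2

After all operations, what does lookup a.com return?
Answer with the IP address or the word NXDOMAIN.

Op 1: tick 4 -> clock=4.
Op 2: insert a.com -> 10.0.0.1 (expiry=4+2=6). clock=4
Op 3: insert a.com -> 10.0.0.4 (expiry=4+5=9). clock=4
Op 4: tick 6 -> clock=10. purged={a.com}
Op 5: insert a.com -> 10.0.0.2 (expiry=10+4=14). clock=10
Op 6: insert a.com -> 10.0.0.3 (expiry=10+2=12). clock=10
Op 7: insert c.com -> 10.0.0.2 (expiry=10+1=11). clock=10
Op 8: tick 5 -> clock=15. purged={a.com,c.com}
Op 9: tick 7 -> clock=22.
Op 10: tick 2 -> clock=24.
Op 11: insert b.com -> 10.0.0.3 (expiry=24+2=26). clock=24
Op 12: insert c.com -> 10.0.0.3 (expiry=24+4=28). clock=24
Op 13: tick 2 -> clock=26. purged={b.com}
Op 14: tick 1 -> clock=27.
Op 15: tick 4 -> clock=31. purged={c.com}
Op 16: insert d.com -> 10.0.0.4 (expiry=31+1=32). clock=31
Op 17: tick 3 -> clock=34. purged={d.com}
Op 18: tick 7 -> clock=41.
Op 19: tick 4 -> clock=45.
Op 20: tick 8 -> clock=53.
Op 21: insert b.com -> 10.0.0.4 (expiry=53+2=55). clock=53
Op 22: insert d.com -> 10.0.0.1 (expiry=53+2=55). clock=53
lookup a.com: not in cache (expired or never inserted)

Answer: NXDOMAIN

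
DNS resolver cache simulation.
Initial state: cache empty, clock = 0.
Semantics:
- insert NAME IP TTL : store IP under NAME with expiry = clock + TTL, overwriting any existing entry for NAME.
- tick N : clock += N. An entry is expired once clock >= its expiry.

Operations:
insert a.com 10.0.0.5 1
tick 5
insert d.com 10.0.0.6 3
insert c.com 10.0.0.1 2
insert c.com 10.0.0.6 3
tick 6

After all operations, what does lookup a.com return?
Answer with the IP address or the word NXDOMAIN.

Answer: NXDOMAIN

Derivation:
Op 1: insert a.com -> 10.0.0.5 (expiry=0+1=1). clock=0
Op 2: tick 5 -> clock=5. purged={a.com}
Op 3: insert d.com -> 10.0.0.6 (expiry=5+3=8). clock=5
Op 4: insert c.com -> 10.0.0.1 (expiry=5+2=7). clock=5
Op 5: insert c.com -> 10.0.0.6 (expiry=5+3=8). clock=5
Op 6: tick 6 -> clock=11. purged={c.com,d.com}
lookup a.com: not in cache (expired or never inserted)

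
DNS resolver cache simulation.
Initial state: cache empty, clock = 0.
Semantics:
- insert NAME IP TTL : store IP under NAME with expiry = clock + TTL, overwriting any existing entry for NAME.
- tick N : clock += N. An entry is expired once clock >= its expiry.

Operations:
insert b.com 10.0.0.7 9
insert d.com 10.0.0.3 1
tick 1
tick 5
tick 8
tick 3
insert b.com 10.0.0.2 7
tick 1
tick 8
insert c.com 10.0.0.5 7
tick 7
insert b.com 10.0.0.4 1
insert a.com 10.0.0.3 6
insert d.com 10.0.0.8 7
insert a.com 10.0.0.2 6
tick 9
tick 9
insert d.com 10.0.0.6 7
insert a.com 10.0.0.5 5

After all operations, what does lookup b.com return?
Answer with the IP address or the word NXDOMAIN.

Answer: NXDOMAIN

Derivation:
Op 1: insert b.com -> 10.0.0.7 (expiry=0+9=9). clock=0
Op 2: insert d.com -> 10.0.0.3 (expiry=0+1=1). clock=0
Op 3: tick 1 -> clock=1. purged={d.com}
Op 4: tick 5 -> clock=6.
Op 5: tick 8 -> clock=14. purged={b.com}
Op 6: tick 3 -> clock=17.
Op 7: insert b.com -> 10.0.0.2 (expiry=17+7=24). clock=17
Op 8: tick 1 -> clock=18.
Op 9: tick 8 -> clock=26. purged={b.com}
Op 10: insert c.com -> 10.0.0.5 (expiry=26+7=33). clock=26
Op 11: tick 7 -> clock=33. purged={c.com}
Op 12: insert b.com -> 10.0.0.4 (expiry=33+1=34). clock=33
Op 13: insert a.com -> 10.0.0.3 (expiry=33+6=39). clock=33
Op 14: insert d.com -> 10.0.0.8 (expiry=33+7=40). clock=33
Op 15: insert a.com -> 10.0.0.2 (expiry=33+6=39). clock=33
Op 16: tick 9 -> clock=42. purged={a.com,b.com,d.com}
Op 17: tick 9 -> clock=51.
Op 18: insert d.com -> 10.0.0.6 (expiry=51+7=58). clock=51
Op 19: insert a.com -> 10.0.0.5 (expiry=51+5=56). clock=51
lookup b.com: not in cache (expired or never inserted)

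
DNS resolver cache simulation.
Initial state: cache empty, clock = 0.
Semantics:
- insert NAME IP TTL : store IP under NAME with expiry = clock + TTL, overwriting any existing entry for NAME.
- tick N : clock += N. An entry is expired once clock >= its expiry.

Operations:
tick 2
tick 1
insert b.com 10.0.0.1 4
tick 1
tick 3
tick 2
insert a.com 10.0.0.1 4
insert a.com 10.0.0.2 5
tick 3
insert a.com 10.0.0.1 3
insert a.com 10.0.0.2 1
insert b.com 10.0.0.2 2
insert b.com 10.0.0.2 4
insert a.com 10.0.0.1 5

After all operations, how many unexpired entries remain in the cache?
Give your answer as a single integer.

Op 1: tick 2 -> clock=2.
Op 2: tick 1 -> clock=3.
Op 3: insert b.com -> 10.0.0.1 (expiry=3+4=7). clock=3
Op 4: tick 1 -> clock=4.
Op 5: tick 3 -> clock=7. purged={b.com}
Op 6: tick 2 -> clock=9.
Op 7: insert a.com -> 10.0.0.1 (expiry=9+4=13). clock=9
Op 8: insert a.com -> 10.0.0.2 (expiry=9+5=14). clock=9
Op 9: tick 3 -> clock=12.
Op 10: insert a.com -> 10.0.0.1 (expiry=12+3=15). clock=12
Op 11: insert a.com -> 10.0.0.2 (expiry=12+1=13). clock=12
Op 12: insert b.com -> 10.0.0.2 (expiry=12+2=14). clock=12
Op 13: insert b.com -> 10.0.0.2 (expiry=12+4=16). clock=12
Op 14: insert a.com -> 10.0.0.1 (expiry=12+5=17). clock=12
Final cache (unexpired): {a.com,b.com} -> size=2

Answer: 2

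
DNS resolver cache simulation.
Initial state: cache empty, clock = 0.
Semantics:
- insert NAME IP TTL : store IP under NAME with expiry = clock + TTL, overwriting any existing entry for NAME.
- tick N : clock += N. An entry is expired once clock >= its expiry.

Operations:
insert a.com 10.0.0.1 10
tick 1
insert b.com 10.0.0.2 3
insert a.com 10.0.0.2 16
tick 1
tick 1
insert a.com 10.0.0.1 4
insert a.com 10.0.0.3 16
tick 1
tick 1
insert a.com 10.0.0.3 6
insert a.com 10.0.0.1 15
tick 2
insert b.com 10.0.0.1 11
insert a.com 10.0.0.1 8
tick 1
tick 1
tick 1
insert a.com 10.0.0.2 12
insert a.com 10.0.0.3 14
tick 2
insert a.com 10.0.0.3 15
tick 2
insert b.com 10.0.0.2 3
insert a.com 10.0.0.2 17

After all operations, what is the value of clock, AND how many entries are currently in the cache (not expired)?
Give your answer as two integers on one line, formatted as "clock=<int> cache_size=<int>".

Op 1: insert a.com -> 10.0.0.1 (expiry=0+10=10). clock=0
Op 2: tick 1 -> clock=1.
Op 3: insert b.com -> 10.0.0.2 (expiry=1+3=4). clock=1
Op 4: insert a.com -> 10.0.0.2 (expiry=1+16=17). clock=1
Op 5: tick 1 -> clock=2.
Op 6: tick 1 -> clock=3.
Op 7: insert a.com -> 10.0.0.1 (expiry=3+4=7). clock=3
Op 8: insert a.com -> 10.0.0.3 (expiry=3+16=19). clock=3
Op 9: tick 1 -> clock=4. purged={b.com}
Op 10: tick 1 -> clock=5.
Op 11: insert a.com -> 10.0.0.3 (expiry=5+6=11). clock=5
Op 12: insert a.com -> 10.0.0.1 (expiry=5+15=20). clock=5
Op 13: tick 2 -> clock=7.
Op 14: insert b.com -> 10.0.0.1 (expiry=7+11=18). clock=7
Op 15: insert a.com -> 10.0.0.1 (expiry=7+8=15). clock=7
Op 16: tick 1 -> clock=8.
Op 17: tick 1 -> clock=9.
Op 18: tick 1 -> clock=10.
Op 19: insert a.com -> 10.0.0.2 (expiry=10+12=22). clock=10
Op 20: insert a.com -> 10.0.0.3 (expiry=10+14=24). clock=10
Op 21: tick 2 -> clock=12.
Op 22: insert a.com -> 10.0.0.3 (expiry=12+15=27). clock=12
Op 23: tick 2 -> clock=14.
Op 24: insert b.com -> 10.0.0.2 (expiry=14+3=17). clock=14
Op 25: insert a.com -> 10.0.0.2 (expiry=14+17=31). clock=14
Final clock = 14
Final cache (unexpired): {a.com,b.com} -> size=2

Answer: clock=14 cache_size=2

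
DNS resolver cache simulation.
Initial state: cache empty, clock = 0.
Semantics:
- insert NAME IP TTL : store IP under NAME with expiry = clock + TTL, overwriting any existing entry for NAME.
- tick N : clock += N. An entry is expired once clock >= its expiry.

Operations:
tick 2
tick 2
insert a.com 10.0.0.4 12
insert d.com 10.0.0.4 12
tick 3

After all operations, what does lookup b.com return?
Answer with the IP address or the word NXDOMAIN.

Op 1: tick 2 -> clock=2.
Op 2: tick 2 -> clock=4.
Op 3: insert a.com -> 10.0.0.4 (expiry=4+12=16). clock=4
Op 4: insert d.com -> 10.0.0.4 (expiry=4+12=16). clock=4
Op 5: tick 3 -> clock=7.
lookup b.com: not in cache (expired or never inserted)

Answer: NXDOMAIN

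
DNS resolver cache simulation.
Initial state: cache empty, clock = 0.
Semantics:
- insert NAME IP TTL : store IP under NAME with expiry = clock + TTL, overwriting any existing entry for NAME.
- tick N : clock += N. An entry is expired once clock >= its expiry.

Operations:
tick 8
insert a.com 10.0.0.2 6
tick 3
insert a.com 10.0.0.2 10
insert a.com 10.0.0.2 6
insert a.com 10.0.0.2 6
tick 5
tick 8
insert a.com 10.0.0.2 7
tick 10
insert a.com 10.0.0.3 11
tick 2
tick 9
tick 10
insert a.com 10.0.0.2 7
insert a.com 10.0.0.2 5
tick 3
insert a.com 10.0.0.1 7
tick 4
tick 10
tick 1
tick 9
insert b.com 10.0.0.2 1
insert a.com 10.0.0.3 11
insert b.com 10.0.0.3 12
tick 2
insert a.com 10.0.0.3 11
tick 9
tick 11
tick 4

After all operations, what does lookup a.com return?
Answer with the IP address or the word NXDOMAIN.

Op 1: tick 8 -> clock=8.
Op 2: insert a.com -> 10.0.0.2 (expiry=8+6=14). clock=8
Op 3: tick 3 -> clock=11.
Op 4: insert a.com -> 10.0.0.2 (expiry=11+10=21). clock=11
Op 5: insert a.com -> 10.0.0.2 (expiry=11+6=17). clock=11
Op 6: insert a.com -> 10.0.0.2 (expiry=11+6=17). clock=11
Op 7: tick 5 -> clock=16.
Op 8: tick 8 -> clock=24. purged={a.com}
Op 9: insert a.com -> 10.0.0.2 (expiry=24+7=31). clock=24
Op 10: tick 10 -> clock=34. purged={a.com}
Op 11: insert a.com -> 10.0.0.3 (expiry=34+11=45). clock=34
Op 12: tick 2 -> clock=36.
Op 13: tick 9 -> clock=45. purged={a.com}
Op 14: tick 10 -> clock=55.
Op 15: insert a.com -> 10.0.0.2 (expiry=55+7=62). clock=55
Op 16: insert a.com -> 10.0.0.2 (expiry=55+5=60). clock=55
Op 17: tick 3 -> clock=58.
Op 18: insert a.com -> 10.0.0.1 (expiry=58+7=65). clock=58
Op 19: tick 4 -> clock=62.
Op 20: tick 10 -> clock=72. purged={a.com}
Op 21: tick 1 -> clock=73.
Op 22: tick 9 -> clock=82.
Op 23: insert b.com -> 10.0.0.2 (expiry=82+1=83). clock=82
Op 24: insert a.com -> 10.0.0.3 (expiry=82+11=93). clock=82
Op 25: insert b.com -> 10.0.0.3 (expiry=82+12=94). clock=82
Op 26: tick 2 -> clock=84.
Op 27: insert a.com -> 10.0.0.3 (expiry=84+11=95). clock=84
Op 28: tick 9 -> clock=93.
Op 29: tick 11 -> clock=104. purged={a.com,b.com}
Op 30: tick 4 -> clock=108.
lookup a.com: not in cache (expired or never inserted)

Answer: NXDOMAIN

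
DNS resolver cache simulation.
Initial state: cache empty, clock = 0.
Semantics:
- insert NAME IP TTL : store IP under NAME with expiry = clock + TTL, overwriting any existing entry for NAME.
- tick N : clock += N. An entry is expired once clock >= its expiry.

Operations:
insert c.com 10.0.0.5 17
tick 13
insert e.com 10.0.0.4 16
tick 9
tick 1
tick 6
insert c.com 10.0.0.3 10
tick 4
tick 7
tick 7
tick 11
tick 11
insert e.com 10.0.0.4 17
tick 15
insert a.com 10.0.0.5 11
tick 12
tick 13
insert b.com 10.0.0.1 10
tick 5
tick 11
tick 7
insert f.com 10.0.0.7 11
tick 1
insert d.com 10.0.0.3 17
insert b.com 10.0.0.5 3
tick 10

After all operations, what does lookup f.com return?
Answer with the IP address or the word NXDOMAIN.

Op 1: insert c.com -> 10.0.0.5 (expiry=0+17=17). clock=0
Op 2: tick 13 -> clock=13.
Op 3: insert e.com -> 10.0.0.4 (expiry=13+16=29). clock=13
Op 4: tick 9 -> clock=22. purged={c.com}
Op 5: tick 1 -> clock=23.
Op 6: tick 6 -> clock=29. purged={e.com}
Op 7: insert c.com -> 10.0.0.3 (expiry=29+10=39). clock=29
Op 8: tick 4 -> clock=33.
Op 9: tick 7 -> clock=40. purged={c.com}
Op 10: tick 7 -> clock=47.
Op 11: tick 11 -> clock=58.
Op 12: tick 11 -> clock=69.
Op 13: insert e.com -> 10.0.0.4 (expiry=69+17=86). clock=69
Op 14: tick 15 -> clock=84.
Op 15: insert a.com -> 10.0.0.5 (expiry=84+11=95). clock=84
Op 16: tick 12 -> clock=96. purged={a.com,e.com}
Op 17: tick 13 -> clock=109.
Op 18: insert b.com -> 10.0.0.1 (expiry=109+10=119). clock=109
Op 19: tick 5 -> clock=114.
Op 20: tick 11 -> clock=125. purged={b.com}
Op 21: tick 7 -> clock=132.
Op 22: insert f.com -> 10.0.0.7 (expiry=132+11=143). clock=132
Op 23: tick 1 -> clock=133.
Op 24: insert d.com -> 10.0.0.3 (expiry=133+17=150). clock=133
Op 25: insert b.com -> 10.0.0.5 (expiry=133+3=136). clock=133
Op 26: tick 10 -> clock=143. purged={b.com,f.com}
lookup f.com: not in cache (expired or never inserted)

Answer: NXDOMAIN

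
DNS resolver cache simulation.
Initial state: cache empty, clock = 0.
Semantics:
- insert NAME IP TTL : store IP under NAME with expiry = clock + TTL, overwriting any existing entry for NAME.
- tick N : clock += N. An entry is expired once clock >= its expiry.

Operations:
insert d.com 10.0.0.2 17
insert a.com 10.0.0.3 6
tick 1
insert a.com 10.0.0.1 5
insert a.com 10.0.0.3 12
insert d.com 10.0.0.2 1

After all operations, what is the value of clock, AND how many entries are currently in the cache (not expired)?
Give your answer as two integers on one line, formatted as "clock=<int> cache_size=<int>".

Answer: clock=1 cache_size=2

Derivation:
Op 1: insert d.com -> 10.0.0.2 (expiry=0+17=17). clock=0
Op 2: insert a.com -> 10.0.0.3 (expiry=0+6=6). clock=0
Op 3: tick 1 -> clock=1.
Op 4: insert a.com -> 10.0.0.1 (expiry=1+5=6). clock=1
Op 5: insert a.com -> 10.0.0.3 (expiry=1+12=13). clock=1
Op 6: insert d.com -> 10.0.0.2 (expiry=1+1=2). clock=1
Final clock = 1
Final cache (unexpired): {a.com,d.com} -> size=2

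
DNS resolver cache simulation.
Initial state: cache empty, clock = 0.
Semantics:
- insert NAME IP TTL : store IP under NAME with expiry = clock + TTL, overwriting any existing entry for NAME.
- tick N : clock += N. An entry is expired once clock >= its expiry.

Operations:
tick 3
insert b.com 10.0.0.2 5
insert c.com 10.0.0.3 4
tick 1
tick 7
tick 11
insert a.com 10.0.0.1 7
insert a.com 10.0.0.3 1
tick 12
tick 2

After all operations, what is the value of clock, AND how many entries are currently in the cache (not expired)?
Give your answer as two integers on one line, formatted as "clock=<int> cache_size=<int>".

Op 1: tick 3 -> clock=3.
Op 2: insert b.com -> 10.0.0.2 (expiry=3+5=8). clock=3
Op 3: insert c.com -> 10.0.0.3 (expiry=3+4=7). clock=3
Op 4: tick 1 -> clock=4.
Op 5: tick 7 -> clock=11. purged={b.com,c.com}
Op 6: tick 11 -> clock=22.
Op 7: insert a.com -> 10.0.0.1 (expiry=22+7=29). clock=22
Op 8: insert a.com -> 10.0.0.3 (expiry=22+1=23). clock=22
Op 9: tick 12 -> clock=34. purged={a.com}
Op 10: tick 2 -> clock=36.
Final clock = 36
Final cache (unexpired): {} -> size=0

Answer: clock=36 cache_size=0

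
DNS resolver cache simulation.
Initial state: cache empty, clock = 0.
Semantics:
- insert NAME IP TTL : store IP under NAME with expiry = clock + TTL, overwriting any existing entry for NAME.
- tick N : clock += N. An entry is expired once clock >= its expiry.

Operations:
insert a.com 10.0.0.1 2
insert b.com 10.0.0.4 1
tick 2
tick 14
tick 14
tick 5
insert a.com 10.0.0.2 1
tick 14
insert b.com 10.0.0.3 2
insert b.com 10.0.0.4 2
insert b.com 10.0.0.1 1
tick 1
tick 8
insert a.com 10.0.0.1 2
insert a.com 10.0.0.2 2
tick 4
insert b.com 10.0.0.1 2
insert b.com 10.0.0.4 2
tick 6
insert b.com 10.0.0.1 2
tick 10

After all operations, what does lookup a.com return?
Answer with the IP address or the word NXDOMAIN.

Op 1: insert a.com -> 10.0.0.1 (expiry=0+2=2). clock=0
Op 2: insert b.com -> 10.0.0.4 (expiry=0+1=1). clock=0
Op 3: tick 2 -> clock=2. purged={a.com,b.com}
Op 4: tick 14 -> clock=16.
Op 5: tick 14 -> clock=30.
Op 6: tick 5 -> clock=35.
Op 7: insert a.com -> 10.0.0.2 (expiry=35+1=36). clock=35
Op 8: tick 14 -> clock=49. purged={a.com}
Op 9: insert b.com -> 10.0.0.3 (expiry=49+2=51). clock=49
Op 10: insert b.com -> 10.0.0.4 (expiry=49+2=51). clock=49
Op 11: insert b.com -> 10.0.0.1 (expiry=49+1=50). clock=49
Op 12: tick 1 -> clock=50. purged={b.com}
Op 13: tick 8 -> clock=58.
Op 14: insert a.com -> 10.0.0.1 (expiry=58+2=60). clock=58
Op 15: insert a.com -> 10.0.0.2 (expiry=58+2=60). clock=58
Op 16: tick 4 -> clock=62. purged={a.com}
Op 17: insert b.com -> 10.0.0.1 (expiry=62+2=64). clock=62
Op 18: insert b.com -> 10.0.0.4 (expiry=62+2=64). clock=62
Op 19: tick 6 -> clock=68. purged={b.com}
Op 20: insert b.com -> 10.0.0.1 (expiry=68+2=70). clock=68
Op 21: tick 10 -> clock=78. purged={b.com}
lookup a.com: not in cache (expired or never inserted)

Answer: NXDOMAIN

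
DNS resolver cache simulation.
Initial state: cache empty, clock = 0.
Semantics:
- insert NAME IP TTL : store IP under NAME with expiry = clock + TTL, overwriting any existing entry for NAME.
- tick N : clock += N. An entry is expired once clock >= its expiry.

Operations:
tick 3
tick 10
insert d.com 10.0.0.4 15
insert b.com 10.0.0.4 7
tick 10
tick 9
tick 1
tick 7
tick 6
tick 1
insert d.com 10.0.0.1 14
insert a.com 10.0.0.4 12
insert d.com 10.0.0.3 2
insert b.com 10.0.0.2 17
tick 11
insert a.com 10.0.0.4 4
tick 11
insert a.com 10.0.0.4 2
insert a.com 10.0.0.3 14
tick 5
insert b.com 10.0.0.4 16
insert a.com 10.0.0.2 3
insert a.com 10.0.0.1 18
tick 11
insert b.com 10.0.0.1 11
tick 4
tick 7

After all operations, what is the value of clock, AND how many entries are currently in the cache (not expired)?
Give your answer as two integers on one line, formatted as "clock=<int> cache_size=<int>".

Answer: clock=96 cache_size=0

Derivation:
Op 1: tick 3 -> clock=3.
Op 2: tick 10 -> clock=13.
Op 3: insert d.com -> 10.0.0.4 (expiry=13+15=28). clock=13
Op 4: insert b.com -> 10.0.0.4 (expiry=13+7=20). clock=13
Op 5: tick 10 -> clock=23. purged={b.com}
Op 6: tick 9 -> clock=32. purged={d.com}
Op 7: tick 1 -> clock=33.
Op 8: tick 7 -> clock=40.
Op 9: tick 6 -> clock=46.
Op 10: tick 1 -> clock=47.
Op 11: insert d.com -> 10.0.0.1 (expiry=47+14=61). clock=47
Op 12: insert a.com -> 10.0.0.4 (expiry=47+12=59). clock=47
Op 13: insert d.com -> 10.0.0.3 (expiry=47+2=49). clock=47
Op 14: insert b.com -> 10.0.0.2 (expiry=47+17=64). clock=47
Op 15: tick 11 -> clock=58. purged={d.com}
Op 16: insert a.com -> 10.0.0.4 (expiry=58+4=62). clock=58
Op 17: tick 11 -> clock=69. purged={a.com,b.com}
Op 18: insert a.com -> 10.0.0.4 (expiry=69+2=71). clock=69
Op 19: insert a.com -> 10.0.0.3 (expiry=69+14=83). clock=69
Op 20: tick 5 -> clock=74.
Op 21: insert b.com -> 10.0.0.4 (expiry=74+16=90). clock=74
Op 22: insert a.com -> 10.0.0.2 (expiry=74+3=77). clock=74
Op 23: insert a.com -> 10.0.0.1 (expiry=74+18=92). clock=74
Op 24: tick 11 -> clock=85.
Op 25: insert b.com -> 10.0.0.1 (expiry=85+11=96). clock=85
Op 26: tick 4 -> clock=89.
Op 27: tick 7 -> clock=96. purged={a.com,b.com}
Final clock = 96
Final cache (unexpired): {} -> size=0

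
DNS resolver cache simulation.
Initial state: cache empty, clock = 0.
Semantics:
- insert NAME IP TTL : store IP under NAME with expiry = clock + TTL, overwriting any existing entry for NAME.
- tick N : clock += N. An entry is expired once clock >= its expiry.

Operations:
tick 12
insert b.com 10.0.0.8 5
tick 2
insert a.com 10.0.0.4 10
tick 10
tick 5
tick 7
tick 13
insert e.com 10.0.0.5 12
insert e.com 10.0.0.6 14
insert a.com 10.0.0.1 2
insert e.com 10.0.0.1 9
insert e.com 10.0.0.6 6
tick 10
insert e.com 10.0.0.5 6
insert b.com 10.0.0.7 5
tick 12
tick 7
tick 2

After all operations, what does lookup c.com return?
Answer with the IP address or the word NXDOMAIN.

Op 1: tick 12 -> clock=12.
Op 2: insert b.com -> 10.0.0.8 (expiry=12+5=17). clock=12
Op 3: tick 2 -> clock=14.
Op 4: insert a.com -> 10.0.0.4 (expiry=14+10=24). clock=14
Op 5: tick 10 -> clock=24. purged={a.com,b.com}
Op 6: tick 5 -> clock=29.
Op 7: tick 7 -> clock=36.
Op 8: tick 13 -> clock=49.
Op 9: insert e.com -> 10.0.0.5 (expiry=49+12=61). clock=49
Op 10: insert e.com -> 10.0.0.6 (expiry=49+14=63). clock=49
Op 11: insert a.com -> 10.0.0.1 (expiry=49+2=51). clock=49
Op 12: insert e.com -> 10.0.0.1 (expiry=49+9=58). clock=49
Op 13: insert e.com -> 10.0.0.6 (expiry=49+6=55). clock=49
Op 14: tick 10 -> clock=59. purged={a.com,e.com}
Op 15: insert e.com -> 10.0.0.5 (expiry=59+6=65). clock=59
Op 16: insert b.com -> 10.0.0.7 (expiry=59+5=64). clock=59
Op 17: tick 12 -> clock=71. purged={b.com,e.com}
Op 18: tick 7 -> clock=78.
Op 19: tick 2 -> clock=80.
lookup c.com: not in cache (expired or never inserted)

Answer: NXDOMAIN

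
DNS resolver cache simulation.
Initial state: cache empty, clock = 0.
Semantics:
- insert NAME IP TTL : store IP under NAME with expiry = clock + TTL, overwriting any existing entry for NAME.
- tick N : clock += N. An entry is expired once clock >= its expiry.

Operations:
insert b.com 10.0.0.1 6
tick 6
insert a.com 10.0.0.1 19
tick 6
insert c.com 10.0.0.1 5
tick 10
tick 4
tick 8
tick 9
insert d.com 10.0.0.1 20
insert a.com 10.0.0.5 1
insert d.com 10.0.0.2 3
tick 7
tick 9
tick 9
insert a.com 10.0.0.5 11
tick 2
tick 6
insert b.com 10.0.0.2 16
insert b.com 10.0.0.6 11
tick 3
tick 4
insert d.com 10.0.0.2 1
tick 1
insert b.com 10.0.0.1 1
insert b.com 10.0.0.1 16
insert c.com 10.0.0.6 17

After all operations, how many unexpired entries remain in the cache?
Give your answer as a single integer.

Op 1: insert b.com -> 10.0.0.1 (expiry=0+6=6). clock=0
Op 2: tick 6 -> clock=6. purged={b.com}
Op 3: insert a.com -> 10.0.0.1 (expiry=6+19=25). clock=6
Op 4: tick 6 -> clock=12.
Op 5: insert c.com -> 10.0.0.1 (expiry=12+5=17). clock=12
Op 6: tick 10 -> clock=22. purged={c.com}
Op 7: tick 4 -> clock=26. purged={a.com}
Op 8: tick 8 -> clock=34.
Op 9: tick 9 -> clock=43.
Op 10: insert d.com -> 10.0.0.1 (expiry=43+20=63). clock=43
Op 11: insert a.com -> 10.0.0.5 (expiry=43+1=44). clock=43
Op 12: insert d.com -> 10.0.0.2 (expiry=43+3=46). clock=43
Op 13: tick 7 -> clock=50. purged={a.com,d.com}
Op 14: tick 9 -> clock=59.
Op 15: tick 9 -> clock=68.
Op 16: insert a.com -> 10.0.0.5 (expiry=68+11=79). clock=68
Op 17: tick 2 -> clock=70.
Op 18: tick 6 -> clock=76.
Op 19: insert b.com -> 10.0.0.2 (expiry=76+16=92). clock=76
Op 20: insert b.com -> 10.0.0.6 (expiry=76+11=87). clock=76
Op 21: tick 3 -> clock=79. purged={a.com}
Op 22: tick 4 -> clock=83.
Op 23: insert d.com -> 10.0.0.2 (expiry=83+1=84). clock=83
Op 24: tick 1 -> clock=84. purged={d.com}
Op 25: insert b.com -> 10.0.0.1 (expiry=84+1=85). clock=84
Op 26: insert b.com -> 10.0.0.1 (expiry=84+16=100). clock=84
Op 27: insert c.com -> 10.0.0.6 (expiry=84+17=101). clock=84
Final cache (unexpired): {b.com,c.com} -> size=2

Answer: 2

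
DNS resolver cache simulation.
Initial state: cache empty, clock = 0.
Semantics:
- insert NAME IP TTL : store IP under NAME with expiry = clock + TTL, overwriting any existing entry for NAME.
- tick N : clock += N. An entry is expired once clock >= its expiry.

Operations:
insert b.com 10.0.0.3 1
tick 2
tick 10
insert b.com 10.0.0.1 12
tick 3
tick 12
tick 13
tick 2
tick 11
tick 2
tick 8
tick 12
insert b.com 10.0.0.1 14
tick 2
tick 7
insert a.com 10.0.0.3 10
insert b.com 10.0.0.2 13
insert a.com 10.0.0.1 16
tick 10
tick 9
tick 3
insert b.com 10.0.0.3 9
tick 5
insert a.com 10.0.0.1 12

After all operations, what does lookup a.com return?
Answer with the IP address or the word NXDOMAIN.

Answer: 10.0.0.1

Derivation:
Op 1: insert b.com -> 10.0.0.3 (expiry=0+1=1). clock=0
Op 2: tick 2 -> clock=2. purged={b.com}
Op 3: tick 10 -> clock=12.
Op 4: insert b.com -> 10.0.0.1 (expiry=12+12=24). clock=12
Op 5: tick 3 -> clock=15.
Op 6: tick 12 -> clock=27. purged={b.com}
Op 7: tick 13 -> clock=40.
Op 8: tick 2 -> clock=42.
Op 9: tick 11 -> clock=53.
Op 10: tick 2 -> clock=55.
Op 11: tick 8 -> clock=63.
Op 12: tick 12 -> clock=75.
Op 13: insert b.com -> 10.0.0.1 (expiry=75+14=89). clock=75
Op 14: tick 2 -> clock=77.
Op 15: tick 7 -> clock=84.
Op 16: insert a.com -> 10.0.0.3 (expiry=84+10=94). clock=84
Op 17: insert b.com -> 10.0.0.2 (expiry=84+13=97). clock=84
Op 18: insert a.com -> 10.0.0.1 (expiry=84+16=100). clock=84
Op 19: tick 10 -> clock=94.
Op 20: tick 9 -> clock=103. purged={a.com,b.com}
Op 21: tick 3 -> clock=106.
Op 22: insert b.com -> 10.0.0.3 (expiry=106+9=115). clock=106
Op 23: tick 5 -> clock=111.
Op 24: insert a.com -> 10.0.0.1 (expiry=111+12=123). clock=111
lookup a.com: present, ip=10.0.0.1 expiry=123 > clock=111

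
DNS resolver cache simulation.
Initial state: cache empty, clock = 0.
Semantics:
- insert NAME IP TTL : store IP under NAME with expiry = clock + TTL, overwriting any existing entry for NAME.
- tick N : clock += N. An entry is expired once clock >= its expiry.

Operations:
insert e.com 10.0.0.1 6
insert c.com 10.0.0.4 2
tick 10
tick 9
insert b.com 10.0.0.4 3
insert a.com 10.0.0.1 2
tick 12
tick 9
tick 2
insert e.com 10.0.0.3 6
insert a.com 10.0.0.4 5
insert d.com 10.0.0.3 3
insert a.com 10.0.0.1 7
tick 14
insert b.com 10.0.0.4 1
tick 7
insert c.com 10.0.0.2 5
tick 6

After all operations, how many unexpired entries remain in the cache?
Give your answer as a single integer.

Op 1: insert e.com -> 10.0.0.1 (expiry=0+6=6). clock=0
Op 2: insert c.com -> 10.0.0.4 (expiry=0+2=2). clock=0
Op 3: tick 10 -> clock=10. purged={c.com,e.com}
Op 4: tick 9 -> clock=19.
Op 5: insert b.com -> 10.0.0.4 (expiry=19+3=22). clock=19
Op 6: insert a.com -> 10.0.0.1 (expiry=19+2=21). clock=19
Op 7: tick 12 -> clock=31. purged={a.com,b.com}
Op 8: tick 9 -> clock=40.
Op 9: tick 2 -> clock=42.
Op 10: insert e.com -> 10.0.0.3 (expiry=42+6=48). clock=42
Op 11: insert a.com -> 10.0.0.4 (expiry=42+5=47). clock=42
Op 12: insert d.com -> 10.0.0.3 (expiry=42+3=45). clock=42
Op 13: insert a.com -> 10.0.0.1 (expiry=42+7=49). clock=42
Op 14: tick 14 -> clock=56. purged={a.com,d.com,e.com}
Op 15: insert b.com -> 10.0.0.4 (expiry=56+1=57). clock=56
Op 16: tick 7 -> clock=63. purged={b.com}
Op 17: insert c.com -> 10.0.0.2 (expiry=63+5=68). clock=63
Op 18: tick 6 -> clock=69. purged={c.com}
Final cache (unexpired): {} -> size=0

Answer: 0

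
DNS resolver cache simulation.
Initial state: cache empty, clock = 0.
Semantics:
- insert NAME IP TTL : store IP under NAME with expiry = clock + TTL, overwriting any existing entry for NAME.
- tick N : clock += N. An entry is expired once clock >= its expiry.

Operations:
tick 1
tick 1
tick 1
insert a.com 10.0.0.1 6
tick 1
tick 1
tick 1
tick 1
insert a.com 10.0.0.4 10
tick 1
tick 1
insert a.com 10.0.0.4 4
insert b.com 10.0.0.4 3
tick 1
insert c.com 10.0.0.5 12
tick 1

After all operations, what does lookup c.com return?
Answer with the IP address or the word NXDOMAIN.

Op 1: tick 1 -> clock=1.
Op 2: tick 1 -> clock=2.
Op 3: tick 1 -> clock=3.
Op 4: insert a.com -> 10.0.0.1 (expiry=3+6=9). clock=3
Op 5: tick 1 -> clock=4.
Op 6: tick 1 -> clock=5.
Op 7: tick 1 -> clock=6.
Op 8: tick 1 -> clock=7.
Op 9: insert a.com -> 10.0.0.4 (expiry=7+10=17). clock=7
Op 10: tick 1 -> clock=8.
Op 11: tick 1 -> clock=9.
Op 12: insert a.com -> 10.0.0.4 (expiry=9+4=13). clock=9
Op 13: insert b.com -> 10.0.0.4 (expiry=9+3=12). clock=9
Op 14: tick 1 -> clock=10.
Op 15: insert c.com -> 10.0.0.5 (expiry=10+12=22). clock=10
Op 16: tick 1 -> clock=11.
lookup c.com: present, ip=10.0.0.5 expiry=22 > clock=11

Answer: 10.0.0.5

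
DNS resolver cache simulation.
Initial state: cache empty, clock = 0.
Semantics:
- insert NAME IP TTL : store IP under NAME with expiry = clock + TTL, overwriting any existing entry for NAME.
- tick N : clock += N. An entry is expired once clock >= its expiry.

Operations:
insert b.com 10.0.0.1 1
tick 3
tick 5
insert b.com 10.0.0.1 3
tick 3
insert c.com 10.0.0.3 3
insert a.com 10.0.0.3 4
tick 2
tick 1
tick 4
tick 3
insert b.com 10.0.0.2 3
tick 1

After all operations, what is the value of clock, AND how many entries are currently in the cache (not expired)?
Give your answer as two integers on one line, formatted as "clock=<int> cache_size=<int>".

Op 1: insert b.com -> 10.0.0.1 (expiry=0+1=1). clock=0
Op 2: tick 3 -> clock=3. purged={b.com}
Op 3: tick 5 -> clock=8.
Op 4: insert b.com -> 10.0.0.1 (expiry=8+3=11). clock=8
Op 5: tick 3 -> clock=11. purged={b.com}
Op 6: insert c.com -> 10.0.0.3 (expiry=11+3=14). clock=11
Op 7: insert a.com -> 10.0.0.3 (expiry=11+4=15). clock=11
Op 8: tick 2 -> clock=13.
Op 9: tick 1 -> clock=14. purged={c.com}
Op 10: tick 4 -> clock=18. purged={a.com}
Op 11: tick 3 -> clock=21.
Op 12: insert b.com -> 10.0.0.2 (expiry=21+3=24). clock=21
Op 13: tick 1 -> clock=22.
Final clock = 22
Final cache (unexpired): {b.com} -> size=1

Answer: clock=22 cache_size=1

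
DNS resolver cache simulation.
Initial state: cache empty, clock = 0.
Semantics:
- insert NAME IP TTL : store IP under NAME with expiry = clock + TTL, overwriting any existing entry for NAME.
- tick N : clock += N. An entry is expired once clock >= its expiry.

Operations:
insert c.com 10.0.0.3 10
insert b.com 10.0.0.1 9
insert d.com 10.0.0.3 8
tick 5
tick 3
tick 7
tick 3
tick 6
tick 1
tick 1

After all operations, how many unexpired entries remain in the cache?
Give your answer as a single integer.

Op 1: insert c.com -> 10.0.0.3 (expiry=0+10=10). clock=0
Op 2: insert b.com -> 10.0.0.1 (expiry=0+9=9). clock=0
Op 3: insert d.com -> 10.0.0.3 (expiry=0+8=8). clock=0
Op 4: tick 5 -> clock=5.
Op 5: tick 3 -> clock=8. purged={d.com}
Op 6: tick 7 -> clock=15. purged={b.com,c.com}
Op 7: tick 3 -> clock=18.
Op 8: tick 6 -> clock=24.
Op 9: tick 1 -> clock=25.
Op 10: tick 1 -> clock=26.
Final cache (unexpired): {} -> size=0

Answer: 0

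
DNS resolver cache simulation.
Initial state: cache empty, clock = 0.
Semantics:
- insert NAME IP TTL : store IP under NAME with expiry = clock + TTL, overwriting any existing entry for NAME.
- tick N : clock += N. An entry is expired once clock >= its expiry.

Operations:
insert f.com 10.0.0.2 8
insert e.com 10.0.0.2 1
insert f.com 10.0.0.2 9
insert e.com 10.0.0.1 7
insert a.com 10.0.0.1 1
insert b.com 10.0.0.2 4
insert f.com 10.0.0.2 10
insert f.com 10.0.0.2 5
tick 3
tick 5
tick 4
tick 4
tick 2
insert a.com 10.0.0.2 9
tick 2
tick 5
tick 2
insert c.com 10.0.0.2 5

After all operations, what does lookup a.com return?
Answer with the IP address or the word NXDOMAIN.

Answer: NXDOMAIN

Derivation:
Op 1: insert f.com -> 10.0.0.2 (expiry=0+8=8). clock=0
Op 2: insert e.com -> 10.0.0.2 (expiry=0+1=1). clock=0
Op 3: insert f.com -> 10.0.0.2 (expiry=0+9=9). clock=0
Op 4: insert e.com -> 10.0.0.1 (expiry=0+7=7). clock=0
Op 5: insert a.com -> 10.0.0.1 (expiry=0+1=1). clock=0
Op 6: insert b.com -> 10.0.0.2 (expiry=0+4=4). clock=0
Op 7: insert f.com -> 10.0.0.2 (expiry=0+10=10). clock=0
Op 8: insert f.com -> 10.0.0.2 (expiry=0+5=5). clock=0
Op 9: tick 3 -> clock=3. purged={a.com}
Op 10: tick 5 -> clock=8. purged={b.com,e.com,f.com}
Op 11: tick 4 -> clock=12.
Op 12: tick 4 -> clock=16.
Op 13: tick 2 -> clock=18.
Op 14: insert a.com -> 10.0.0.2 (expiry=18+9=27). clock=18
Op 15: tick 2 -> clock=20.
Op 16: tick 5 -> clock=25.
Op 17: tick 2 -> clock=27. purged={a.com}
Op 18: insert c.com -> 10.0.0.2 (expiry=27+5=32). clock=27
lookup a.com: not in cache (expired or never inserted)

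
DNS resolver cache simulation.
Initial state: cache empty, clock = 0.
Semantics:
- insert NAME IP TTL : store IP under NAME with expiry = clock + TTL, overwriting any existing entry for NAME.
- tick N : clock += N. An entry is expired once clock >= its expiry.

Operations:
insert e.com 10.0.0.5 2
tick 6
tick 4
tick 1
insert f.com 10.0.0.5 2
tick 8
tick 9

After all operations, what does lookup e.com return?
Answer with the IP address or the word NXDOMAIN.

Answer: NXDOMAIN

Derivation:
Op 1: insert e.com -> 10.0.0.5 (expiry=0+2=2). clock=0
Op 2: tick 6 -> clock=6. purged={e.com}
Op 3: tick 4 -> clock=10.
Op 4: tick 1 -> clock=11.
Op 5: insert f.com -> 10.0.0.5 (expiry=11+2=13). clock=11
Op 6: tick 8 -> clock=19. purged={f.com}
Op 7: tick 9 -> clock=28.
lookup e.com: not in cache (expired or never inserted)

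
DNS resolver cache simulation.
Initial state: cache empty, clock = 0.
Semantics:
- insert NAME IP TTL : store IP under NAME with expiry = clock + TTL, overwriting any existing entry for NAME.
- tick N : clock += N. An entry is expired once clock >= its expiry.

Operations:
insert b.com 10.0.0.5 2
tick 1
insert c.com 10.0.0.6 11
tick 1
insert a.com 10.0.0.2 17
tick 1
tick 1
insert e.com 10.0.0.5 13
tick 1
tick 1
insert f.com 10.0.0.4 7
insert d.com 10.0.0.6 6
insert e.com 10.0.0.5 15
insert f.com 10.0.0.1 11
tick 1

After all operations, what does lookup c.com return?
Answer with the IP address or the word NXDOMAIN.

Op 1: insert b.com -> 10.0.0.5 (expiry=0+2=2). clock=0
Op 2: tick 1 -> clock=1.
Op 3: insert c.com -> 10.0.0.6 (expiry=1+11=12). clock=1
Op 4: tick 1 -> clock=2. purged={b.com}
Op 5: insert a.com -> 10.0.0.2 (expiry=2+17=19). clock=2
Op 6: tick 1 -> clock=3.
Op 7: tick 1 -> clock=4.
Op 8: insert e.com -> 10.0.0.5 (expiry=4+13=17). clock=4
Op 9: tick 1 -> clock=5.
Op 10: tick 1 -> clock=6.
Op 11: insert f.com -> 10.0.0.4 (expiry=6+7=13). clock=6
Op 12: insert d.com -> 10.0.0.6 (expiry=6+6=12). clock=6
Op 13: insert e.com -> 10.0.0.5 (expiry=6+15=21). clock=6
Op 14: insert f.com -> 10.0.0.1 (expiry=6+11=17). clock=6
Op 15: tick 1 -> clock=7.
lookup c.com: present, ip=10.0.0.6 expiry=12 > clock=7

Answer: 10.0.0.6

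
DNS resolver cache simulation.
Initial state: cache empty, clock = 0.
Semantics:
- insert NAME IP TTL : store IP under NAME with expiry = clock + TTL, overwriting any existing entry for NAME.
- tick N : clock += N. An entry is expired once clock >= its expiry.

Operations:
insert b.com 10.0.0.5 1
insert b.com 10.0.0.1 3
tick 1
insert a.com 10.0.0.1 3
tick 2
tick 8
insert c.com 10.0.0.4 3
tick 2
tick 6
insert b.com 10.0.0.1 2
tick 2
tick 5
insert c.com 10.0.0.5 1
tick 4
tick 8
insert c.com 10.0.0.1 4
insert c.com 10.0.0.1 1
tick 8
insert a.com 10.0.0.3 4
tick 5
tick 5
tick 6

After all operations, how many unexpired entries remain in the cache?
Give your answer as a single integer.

Answer: 0

Derivation:
Op 1: insert b.com -> 10.0.0.5 (expiry=0+1=1). clock=0
Op 2: insert b.com -> 10.0.0.1 (expiry=0+3=3). clock=0
Op 3: tick 1 -> clock=1.
Op 4: insert a.com -> 10.0.0.1 (expiry=1+3=4). clock=1
Op 5: tick 2 -> clock=3. purged={b.com}
Op 6: tick 8 -> clock=11. purged={a.com}
Op 7: insert c.com -> 10.0.0.4 (expiry=11+3=14). clock=11
Op 8: tick 2 -> clock=13.
Op 9: tick 6 -> clock=19. purged={c.com}
Op 10: insert b.com -> 10.0.0.1 (expiry=19+2=21). clock=19
Op 11: tick 2 -> clock=21. purged={b.com}
Op 12: tick 5 -> clock=26.
Op 13: insert c.com -> 10.0.0.5 (expiry=26+1=27). clock=26
Op 14: tick 4 -> clock=30. purged={c.com}
Op 15: tick 8 -> clock=38.
Op 16: insert c.com -> 10.0.0.1 (expiry=38+4=42). clock=38
Op 17: insert c.com -> 10.0.0.1 (expiry=38+1=39). clock=38
Op 18: tick 8 -> clock=46. purged={c.com}
Op 19: insert a.com -> 10.0.0.3 (expiry=46+4=50). clock=46
Op 20: tick 5 -> clock=51. purged={a.com}
Op 21: tick 5 -> clock=56.
Op 22: tick 6 -> clock=62.
Final cache (unexpired): {} -> size=0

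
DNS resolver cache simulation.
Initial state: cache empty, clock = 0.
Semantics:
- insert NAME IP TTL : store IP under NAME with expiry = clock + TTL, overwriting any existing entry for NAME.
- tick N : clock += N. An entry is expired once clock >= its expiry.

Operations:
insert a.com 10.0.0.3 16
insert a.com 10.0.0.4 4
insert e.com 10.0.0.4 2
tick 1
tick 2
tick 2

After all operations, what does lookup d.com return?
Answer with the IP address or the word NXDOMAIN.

Op 1: insert a.com -> 10.0.0.3 (expiry=0+16=16). clock=0
Op 2: insert a.com -> 10.0.0.4 (expiry=0+4=4). clock=0
Op 3: insert e.com -> 10.0.0.4 (expiry=0+2=2). clock=0
Op 4: tick 1 -> clock=1.
Op 5: tick 2 -> clock=3. purged={e.com}
Op 6: tick 2 -> clock=5. purged={a.com}
lookup d.com: not in cache (expired or never inserted)

Answer: NXDOMAIN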